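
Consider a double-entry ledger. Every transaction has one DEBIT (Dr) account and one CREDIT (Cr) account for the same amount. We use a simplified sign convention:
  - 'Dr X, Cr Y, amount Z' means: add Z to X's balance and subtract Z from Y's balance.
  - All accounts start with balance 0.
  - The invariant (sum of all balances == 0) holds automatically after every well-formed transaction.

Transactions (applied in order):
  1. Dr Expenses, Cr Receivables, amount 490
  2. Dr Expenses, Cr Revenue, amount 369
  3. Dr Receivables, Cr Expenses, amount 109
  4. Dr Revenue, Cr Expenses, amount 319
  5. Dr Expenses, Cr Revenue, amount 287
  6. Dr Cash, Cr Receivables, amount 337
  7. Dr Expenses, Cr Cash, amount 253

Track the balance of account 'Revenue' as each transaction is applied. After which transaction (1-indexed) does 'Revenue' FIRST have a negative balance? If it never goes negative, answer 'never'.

After txn 1: Revenue=0
After txn 2: Revenue=-369

Answer: 2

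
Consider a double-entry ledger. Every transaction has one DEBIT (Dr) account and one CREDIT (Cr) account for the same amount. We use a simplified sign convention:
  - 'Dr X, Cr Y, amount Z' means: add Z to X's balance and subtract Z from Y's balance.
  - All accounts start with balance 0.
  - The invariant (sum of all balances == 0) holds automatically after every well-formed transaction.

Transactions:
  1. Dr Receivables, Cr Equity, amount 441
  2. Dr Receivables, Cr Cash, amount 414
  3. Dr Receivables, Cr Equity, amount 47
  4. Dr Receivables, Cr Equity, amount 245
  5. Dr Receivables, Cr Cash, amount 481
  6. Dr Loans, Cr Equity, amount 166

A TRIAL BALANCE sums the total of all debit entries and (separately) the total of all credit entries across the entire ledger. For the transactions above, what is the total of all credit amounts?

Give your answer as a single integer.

Answer: 1794

Derivation:
Txn 1: credit+=441
Txn 2: credit+=414
Txn 3: credit+=47
Txn 4: credit+=245
Txn 5: credit+=481
Txn 6: credit+=166
Total credits = 1794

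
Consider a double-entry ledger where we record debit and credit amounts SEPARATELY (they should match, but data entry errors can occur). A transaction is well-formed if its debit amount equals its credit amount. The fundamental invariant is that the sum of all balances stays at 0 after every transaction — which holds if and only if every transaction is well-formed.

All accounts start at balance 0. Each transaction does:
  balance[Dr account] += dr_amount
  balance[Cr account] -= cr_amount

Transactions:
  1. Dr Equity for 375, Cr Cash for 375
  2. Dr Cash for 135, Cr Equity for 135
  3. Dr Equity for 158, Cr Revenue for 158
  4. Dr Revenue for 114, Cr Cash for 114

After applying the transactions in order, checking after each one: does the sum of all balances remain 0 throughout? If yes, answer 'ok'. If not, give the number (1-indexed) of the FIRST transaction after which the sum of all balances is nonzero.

Answer: ok

Derivation:
After txn 1: dr=375 cr=375 sum_balances=0
After txn 2: dr=135 cr=135 sum_balances=0
After txn 3: dr=158 cr=158 sum_balances=0
After txn 4: dr=114 cr=114 sum_balances=0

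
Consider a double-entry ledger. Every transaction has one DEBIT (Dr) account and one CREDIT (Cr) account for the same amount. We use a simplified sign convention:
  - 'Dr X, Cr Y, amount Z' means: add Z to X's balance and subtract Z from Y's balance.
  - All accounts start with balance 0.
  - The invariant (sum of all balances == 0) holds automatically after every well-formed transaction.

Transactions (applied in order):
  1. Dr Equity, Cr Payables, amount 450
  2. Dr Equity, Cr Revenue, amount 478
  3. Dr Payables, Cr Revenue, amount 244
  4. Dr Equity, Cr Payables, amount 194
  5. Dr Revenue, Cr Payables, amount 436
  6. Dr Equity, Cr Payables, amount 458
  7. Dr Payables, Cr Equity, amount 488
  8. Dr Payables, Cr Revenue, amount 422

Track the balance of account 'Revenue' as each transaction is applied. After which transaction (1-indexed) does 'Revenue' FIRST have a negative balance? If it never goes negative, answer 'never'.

After txn 1: Revenue=0
After txn 2: Revenue=-478

Answer: 2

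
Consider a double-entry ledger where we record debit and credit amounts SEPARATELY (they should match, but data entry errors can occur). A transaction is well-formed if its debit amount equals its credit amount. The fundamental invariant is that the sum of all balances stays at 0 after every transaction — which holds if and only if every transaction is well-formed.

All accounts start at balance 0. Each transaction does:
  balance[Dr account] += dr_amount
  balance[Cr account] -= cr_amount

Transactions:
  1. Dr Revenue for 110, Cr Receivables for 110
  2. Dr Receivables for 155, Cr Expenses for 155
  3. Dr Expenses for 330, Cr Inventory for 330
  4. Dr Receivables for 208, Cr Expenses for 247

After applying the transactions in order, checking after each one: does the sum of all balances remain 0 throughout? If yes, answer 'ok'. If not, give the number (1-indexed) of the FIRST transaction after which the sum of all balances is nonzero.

After txn 1: dr=110 cr=110 sum_balances=0
After txn 2: dr=155 cr=155 sum_balances=0
After txn 3: dr=330 cr=330 sum_balances=0
After txn 4: dr=208 cr=247 sum_balances=-39

Answer: 4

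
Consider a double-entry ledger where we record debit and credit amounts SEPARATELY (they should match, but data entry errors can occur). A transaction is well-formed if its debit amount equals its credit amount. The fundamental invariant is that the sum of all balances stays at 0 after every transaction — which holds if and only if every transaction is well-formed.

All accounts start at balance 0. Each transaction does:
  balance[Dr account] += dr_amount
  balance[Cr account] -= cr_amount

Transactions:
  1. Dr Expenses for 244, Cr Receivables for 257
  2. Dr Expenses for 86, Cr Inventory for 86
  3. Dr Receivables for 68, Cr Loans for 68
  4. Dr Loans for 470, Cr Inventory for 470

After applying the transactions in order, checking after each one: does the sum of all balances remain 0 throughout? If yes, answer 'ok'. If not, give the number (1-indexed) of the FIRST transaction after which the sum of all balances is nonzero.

Answer: 1

Derivation:
After txn 1: dr=244 cr=257 sum_balances=-13
After txn 2: dr=86 cr=86 sum_balances=-13
After txn 3: dr=68 cr=68 sum_balances=-13
After txn 4: dr=470 cr=470 sum_balances=-13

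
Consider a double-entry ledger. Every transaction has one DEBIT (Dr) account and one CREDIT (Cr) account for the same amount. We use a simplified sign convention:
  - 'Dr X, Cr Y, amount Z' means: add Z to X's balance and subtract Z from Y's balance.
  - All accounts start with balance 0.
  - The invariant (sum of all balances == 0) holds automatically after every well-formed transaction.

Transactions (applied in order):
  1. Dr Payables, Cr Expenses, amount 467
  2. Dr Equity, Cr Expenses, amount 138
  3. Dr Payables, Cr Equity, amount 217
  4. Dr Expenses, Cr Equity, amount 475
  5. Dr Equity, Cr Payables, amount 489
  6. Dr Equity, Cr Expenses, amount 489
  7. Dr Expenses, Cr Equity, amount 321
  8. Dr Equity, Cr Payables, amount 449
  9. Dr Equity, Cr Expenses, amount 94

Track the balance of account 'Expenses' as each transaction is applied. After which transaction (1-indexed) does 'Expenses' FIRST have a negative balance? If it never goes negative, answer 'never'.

After txn 1: Expenses=-467

Answer: 1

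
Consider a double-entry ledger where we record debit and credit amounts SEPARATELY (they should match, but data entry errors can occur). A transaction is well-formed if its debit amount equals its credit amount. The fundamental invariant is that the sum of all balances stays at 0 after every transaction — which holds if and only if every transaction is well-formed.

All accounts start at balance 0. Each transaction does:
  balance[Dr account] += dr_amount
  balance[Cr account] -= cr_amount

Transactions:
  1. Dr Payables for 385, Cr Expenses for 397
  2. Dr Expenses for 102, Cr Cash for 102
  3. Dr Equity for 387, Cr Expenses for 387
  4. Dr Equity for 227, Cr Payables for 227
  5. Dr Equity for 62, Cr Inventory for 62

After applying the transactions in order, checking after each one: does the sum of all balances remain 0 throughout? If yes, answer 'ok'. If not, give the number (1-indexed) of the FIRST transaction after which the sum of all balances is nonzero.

Answer: 1

Derivation:
After txn 1: dr=385 cr=397 sum_balances=-12
After txn 2: dr=102 cr=102 sum_balances=-12
After txn 3: dr=387 cr=387 sum_balances=-12
After txn 4: dr=227 cr=227 sum_balances=-12
After txn 5: dr=62 cr=62 sum_balances=-12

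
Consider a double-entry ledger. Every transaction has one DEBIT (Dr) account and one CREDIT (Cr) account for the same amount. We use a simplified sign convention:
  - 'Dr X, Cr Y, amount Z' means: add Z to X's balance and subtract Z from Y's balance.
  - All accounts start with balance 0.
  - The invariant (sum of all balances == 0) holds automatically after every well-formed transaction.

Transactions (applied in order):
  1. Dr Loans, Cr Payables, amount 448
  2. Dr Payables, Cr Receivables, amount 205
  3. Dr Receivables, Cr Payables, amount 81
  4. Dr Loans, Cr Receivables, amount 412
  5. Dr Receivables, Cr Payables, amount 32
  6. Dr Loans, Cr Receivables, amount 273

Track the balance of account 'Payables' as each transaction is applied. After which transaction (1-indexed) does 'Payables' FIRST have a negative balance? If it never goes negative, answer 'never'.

Answer: 1

Derivation:
After txn 1: Payables=-448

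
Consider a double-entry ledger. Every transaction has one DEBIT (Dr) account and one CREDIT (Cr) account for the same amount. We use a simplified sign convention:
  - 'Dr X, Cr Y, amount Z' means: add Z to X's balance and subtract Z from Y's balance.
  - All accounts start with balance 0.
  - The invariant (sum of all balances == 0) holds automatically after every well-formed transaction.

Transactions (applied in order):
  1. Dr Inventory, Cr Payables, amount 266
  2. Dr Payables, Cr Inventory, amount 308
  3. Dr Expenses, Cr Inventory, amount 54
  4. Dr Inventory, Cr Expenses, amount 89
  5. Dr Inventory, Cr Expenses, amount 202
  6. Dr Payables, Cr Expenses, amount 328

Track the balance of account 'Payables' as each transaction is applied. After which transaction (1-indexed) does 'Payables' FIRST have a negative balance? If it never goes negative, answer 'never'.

After txn 1: Payables=-266

Answer: 1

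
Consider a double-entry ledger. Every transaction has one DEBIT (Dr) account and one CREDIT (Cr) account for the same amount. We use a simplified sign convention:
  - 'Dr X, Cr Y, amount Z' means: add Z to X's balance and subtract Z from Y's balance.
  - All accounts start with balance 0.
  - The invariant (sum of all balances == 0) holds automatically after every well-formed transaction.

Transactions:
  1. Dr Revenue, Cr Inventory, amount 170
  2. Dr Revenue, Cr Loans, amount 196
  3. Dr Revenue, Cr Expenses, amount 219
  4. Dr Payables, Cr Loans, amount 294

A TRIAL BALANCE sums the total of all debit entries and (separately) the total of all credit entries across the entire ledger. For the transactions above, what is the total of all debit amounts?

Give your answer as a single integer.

Answer: 879

Derivation:
Txn 1: debit+=170
Txn 2: debit+=196
Txn 3: debit+=219
Txn 4: debit+=294
Total debits = 879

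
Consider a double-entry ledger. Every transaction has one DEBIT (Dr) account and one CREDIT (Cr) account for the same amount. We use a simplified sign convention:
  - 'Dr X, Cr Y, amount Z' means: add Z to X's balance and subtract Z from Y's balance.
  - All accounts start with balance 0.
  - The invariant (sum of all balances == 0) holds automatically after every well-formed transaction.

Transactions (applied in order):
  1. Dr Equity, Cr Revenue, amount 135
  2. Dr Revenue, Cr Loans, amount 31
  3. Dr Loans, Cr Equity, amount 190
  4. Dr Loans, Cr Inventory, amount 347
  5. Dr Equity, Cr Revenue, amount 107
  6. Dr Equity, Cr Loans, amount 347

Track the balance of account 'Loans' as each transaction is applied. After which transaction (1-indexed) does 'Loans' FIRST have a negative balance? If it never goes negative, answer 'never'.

Answer: 2

Derivation:
After txn 1: Loans=0
After txn 2: Loans=-31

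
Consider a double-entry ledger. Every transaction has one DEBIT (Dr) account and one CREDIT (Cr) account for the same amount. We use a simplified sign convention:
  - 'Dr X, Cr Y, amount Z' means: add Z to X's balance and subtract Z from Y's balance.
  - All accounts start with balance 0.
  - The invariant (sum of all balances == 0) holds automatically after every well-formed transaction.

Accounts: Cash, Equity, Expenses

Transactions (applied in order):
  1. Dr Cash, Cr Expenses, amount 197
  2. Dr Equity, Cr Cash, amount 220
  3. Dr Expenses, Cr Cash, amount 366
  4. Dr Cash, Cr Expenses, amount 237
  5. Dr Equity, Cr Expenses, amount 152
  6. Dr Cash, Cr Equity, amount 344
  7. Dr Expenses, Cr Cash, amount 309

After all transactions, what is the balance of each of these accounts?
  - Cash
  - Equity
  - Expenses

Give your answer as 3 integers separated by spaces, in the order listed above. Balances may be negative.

After txn 1 (Dr Cash, Cr Expenses, amount 197): Cash=197 Expenses=-197
After txn 2 (Dr Equity, Cr Cash, amount 220): Cash=-23 Equity=220 Expenses=-197
After txn 3 (Dr Expenses, Cr Cash, amount 366): Cash=-389 Equity=220 Expenses=169
After txn 4 (Dr Cash, Cr Expenses, amount 237): Cash=-152 Equity=220 Expenses=-68
After txn 5 (Dr Equity, Cr Expenses, amount 152): Cash=-152 Equity=372 Expenses=-220
After txn 6 (Dr Cash, Cr Equity, amount 344): Cash=192 Equity=28 Expenses=-220
After txn 7 (Dr Expenses, Cr Cash, amount 309): Cash=-117 Equity=28 Expenses=89

Answer: -117 28 89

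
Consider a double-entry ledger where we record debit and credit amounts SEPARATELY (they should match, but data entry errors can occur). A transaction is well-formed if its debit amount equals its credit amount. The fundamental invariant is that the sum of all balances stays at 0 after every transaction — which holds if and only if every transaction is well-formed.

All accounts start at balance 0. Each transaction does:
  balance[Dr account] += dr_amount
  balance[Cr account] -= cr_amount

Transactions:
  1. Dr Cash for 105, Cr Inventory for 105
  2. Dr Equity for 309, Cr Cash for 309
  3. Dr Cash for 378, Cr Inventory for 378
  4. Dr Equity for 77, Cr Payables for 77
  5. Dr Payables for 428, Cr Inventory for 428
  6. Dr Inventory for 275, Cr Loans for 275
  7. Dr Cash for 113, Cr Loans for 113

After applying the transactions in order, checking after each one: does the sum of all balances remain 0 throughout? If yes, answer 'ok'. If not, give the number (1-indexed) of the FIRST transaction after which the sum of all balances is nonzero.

Answer: ok

Derivation:
After txn 1: dr=105 cr=105 sum_balances=0
After txn 2: dr=309 cr=309 sum_balances=0
After txn 3: dr=378 cr=378 sum_balances=0
After txn 4: dr=77 cr=77 sum_balances=0
After txn 5: dr=428 cr=428 sum_balances=0
After txn 6: dr=275 cr=275 sum_balances=0
After txn 7: dr=113 cr=113 sum_balances=0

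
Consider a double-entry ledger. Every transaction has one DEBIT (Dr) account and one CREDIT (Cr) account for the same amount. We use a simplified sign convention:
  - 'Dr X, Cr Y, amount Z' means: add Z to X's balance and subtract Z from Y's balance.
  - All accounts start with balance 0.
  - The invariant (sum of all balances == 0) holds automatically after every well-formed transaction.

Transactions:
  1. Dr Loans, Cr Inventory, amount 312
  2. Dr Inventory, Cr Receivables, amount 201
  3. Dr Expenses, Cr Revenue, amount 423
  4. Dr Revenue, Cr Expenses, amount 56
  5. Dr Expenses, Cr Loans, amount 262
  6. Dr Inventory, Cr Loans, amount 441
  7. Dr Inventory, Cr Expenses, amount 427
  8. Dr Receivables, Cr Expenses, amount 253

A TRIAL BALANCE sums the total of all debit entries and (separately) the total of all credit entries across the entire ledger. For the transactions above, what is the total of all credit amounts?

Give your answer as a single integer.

Txn 1: credit+=312
Txn 2: credit+=201
Txn 3: credit+=423
Txn 4: credit+=56
Txn 5: credit+=262
Txn 6: credit+=441
Txn 7: credit+=427
Txn 8: credit+=253
Total credits = 2375

Answer: 2375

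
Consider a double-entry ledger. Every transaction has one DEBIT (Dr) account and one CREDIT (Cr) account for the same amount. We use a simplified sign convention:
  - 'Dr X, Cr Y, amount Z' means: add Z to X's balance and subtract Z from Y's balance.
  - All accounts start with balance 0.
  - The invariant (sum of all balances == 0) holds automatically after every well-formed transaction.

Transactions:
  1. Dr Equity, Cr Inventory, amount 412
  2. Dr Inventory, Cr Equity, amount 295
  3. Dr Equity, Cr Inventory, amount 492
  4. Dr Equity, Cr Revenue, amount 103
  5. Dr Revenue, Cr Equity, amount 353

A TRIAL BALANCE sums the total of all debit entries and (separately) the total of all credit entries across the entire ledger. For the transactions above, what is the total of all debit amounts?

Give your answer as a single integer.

Txn 1: debit+=412
Txn 2: debit+=295
Txn 3: debit+=492
Txn 4: debit+=103
Txn 5: debit+=353
Total debits = 1655

Answer: 1655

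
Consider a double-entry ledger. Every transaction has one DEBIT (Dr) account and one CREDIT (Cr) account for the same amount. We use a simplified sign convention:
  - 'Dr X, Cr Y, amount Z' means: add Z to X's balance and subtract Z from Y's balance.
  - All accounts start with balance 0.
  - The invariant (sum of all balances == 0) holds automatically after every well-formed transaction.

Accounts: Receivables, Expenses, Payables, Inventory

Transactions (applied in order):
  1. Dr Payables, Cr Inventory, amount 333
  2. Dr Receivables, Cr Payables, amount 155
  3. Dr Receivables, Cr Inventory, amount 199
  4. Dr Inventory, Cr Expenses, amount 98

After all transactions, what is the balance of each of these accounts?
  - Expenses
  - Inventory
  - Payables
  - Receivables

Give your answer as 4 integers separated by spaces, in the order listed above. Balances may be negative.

After txn 1 (Dr Payables, Cr Inventory, amount 333): Inventory=-333 Payables=333
After txn 2 (Dr Receivables, Cr Payables, amount 155): Inventory=-333 Payables=178 Receivables=155
After txn 3 (Dr Receivables, Cr Inventory, amount 199): Inventory=-532 Payables=178 Receivables=354
After txn 4 (Dr Inventory, Cr Expenses, amount 98): Expenses=-98 Inventory=-434 Payables=178 Receivables=354

Answer: -98 -434 178 354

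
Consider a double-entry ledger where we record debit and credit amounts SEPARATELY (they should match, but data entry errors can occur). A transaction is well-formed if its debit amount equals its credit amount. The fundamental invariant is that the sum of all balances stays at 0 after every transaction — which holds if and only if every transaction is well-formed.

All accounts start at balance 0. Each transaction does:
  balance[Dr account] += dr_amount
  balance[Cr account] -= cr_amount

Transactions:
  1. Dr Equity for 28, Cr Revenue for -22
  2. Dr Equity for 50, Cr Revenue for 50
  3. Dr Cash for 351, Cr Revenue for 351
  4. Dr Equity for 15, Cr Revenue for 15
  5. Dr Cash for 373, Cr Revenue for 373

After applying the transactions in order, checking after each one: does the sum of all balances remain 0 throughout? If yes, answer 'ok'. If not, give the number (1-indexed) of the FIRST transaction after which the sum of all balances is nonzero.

After txn 1: dr=28 cr=-22 sum_balances=50
After txn 2: dr=50 cr=50 sum_balances=50
After txn 3: dr=351 cr=351 sum_balances=50
After txn 4: dr=15 cr=15 sum_balances=50
After txn 5: dr=373 cr=373 sum_balances=50

Answer: 1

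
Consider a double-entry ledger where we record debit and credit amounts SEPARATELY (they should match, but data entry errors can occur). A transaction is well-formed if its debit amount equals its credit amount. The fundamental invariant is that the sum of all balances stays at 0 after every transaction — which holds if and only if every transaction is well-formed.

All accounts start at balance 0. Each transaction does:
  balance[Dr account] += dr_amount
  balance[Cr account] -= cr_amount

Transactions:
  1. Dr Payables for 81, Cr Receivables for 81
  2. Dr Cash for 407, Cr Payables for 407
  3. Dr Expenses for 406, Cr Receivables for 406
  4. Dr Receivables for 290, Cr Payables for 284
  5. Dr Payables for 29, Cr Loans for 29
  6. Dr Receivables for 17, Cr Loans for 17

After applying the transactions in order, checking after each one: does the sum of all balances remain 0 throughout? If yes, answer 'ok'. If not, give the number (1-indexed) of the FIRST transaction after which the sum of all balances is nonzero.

Answer: 4

Derivation:
After txn 1: dr=81 cr=81 sum_balances=0
After txn 2: dr=407 cr=407 sum_balances=0
After txn 3: dr=406 cr=406 sum_balances=0
After txn 4: dr=290 cr=284 sum_balances=6
After txn 5: dr=29 cr=29 sum_balances=6
After txn 6: dr=17 cr=17 sum_balances=6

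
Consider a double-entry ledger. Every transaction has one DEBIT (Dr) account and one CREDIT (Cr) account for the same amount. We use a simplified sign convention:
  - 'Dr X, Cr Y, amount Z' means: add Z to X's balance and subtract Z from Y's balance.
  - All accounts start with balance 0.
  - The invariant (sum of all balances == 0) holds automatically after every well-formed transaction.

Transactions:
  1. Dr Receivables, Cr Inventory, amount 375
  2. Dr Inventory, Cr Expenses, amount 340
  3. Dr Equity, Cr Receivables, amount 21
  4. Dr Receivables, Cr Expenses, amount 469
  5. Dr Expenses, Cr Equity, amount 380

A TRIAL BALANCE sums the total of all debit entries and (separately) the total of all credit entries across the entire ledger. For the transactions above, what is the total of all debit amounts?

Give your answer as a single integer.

Txn 1: debit+=375
Txn 2: debit+=340
Txn 3: debit+=21
Txn 4: debit+=469
Txn 5: debit+=380
Total debits = 1585

Answer: 1585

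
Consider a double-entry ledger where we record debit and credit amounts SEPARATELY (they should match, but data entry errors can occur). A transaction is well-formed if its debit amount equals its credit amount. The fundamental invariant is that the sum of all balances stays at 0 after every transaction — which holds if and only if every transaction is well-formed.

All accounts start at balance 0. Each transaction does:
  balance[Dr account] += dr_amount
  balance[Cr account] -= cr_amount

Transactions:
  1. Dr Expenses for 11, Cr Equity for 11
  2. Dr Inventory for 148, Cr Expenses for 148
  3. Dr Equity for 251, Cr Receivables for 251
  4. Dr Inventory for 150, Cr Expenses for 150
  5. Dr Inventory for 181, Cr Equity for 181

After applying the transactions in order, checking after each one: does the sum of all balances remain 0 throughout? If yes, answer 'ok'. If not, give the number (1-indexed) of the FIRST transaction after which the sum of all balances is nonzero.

Answer: ok

Derivation:
After txn 1: dr=11 cr=11 sum_balances=0
After txn 2: dr=148 cr=148 sum_balances=0
After txn 3: dr=251 cr=251 sum_balances=0
After txn 4: dr=150 cr=150 sum_balances=0
After txn 5: dr=181 cr=181 sum_balances=0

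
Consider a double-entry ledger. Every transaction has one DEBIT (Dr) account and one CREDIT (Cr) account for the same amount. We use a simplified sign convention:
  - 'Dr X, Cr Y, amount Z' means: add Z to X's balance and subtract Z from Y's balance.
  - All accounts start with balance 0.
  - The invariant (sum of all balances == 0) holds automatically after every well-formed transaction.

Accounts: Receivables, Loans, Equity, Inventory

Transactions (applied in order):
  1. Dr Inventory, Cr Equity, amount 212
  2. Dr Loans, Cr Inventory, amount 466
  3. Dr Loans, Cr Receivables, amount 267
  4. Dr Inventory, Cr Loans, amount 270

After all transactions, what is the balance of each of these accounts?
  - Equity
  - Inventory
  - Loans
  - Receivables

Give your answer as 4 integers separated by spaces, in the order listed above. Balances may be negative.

Answer: -212 16 463 -267

Derivation:
After txn 1 (Dr Inventory, Cr Equity, amount 212): Equity=-212 Inventory=212
After txn 2 (Dr Loans, Cr Inventory, amount 466): Equity=-212 Inventory=-254 Loans=466
After txn 3 (Dr Loans, Cr Receivables, amount 267): Equity=-212 Inventory=-254 Loans=733 Receivables=-267
After txn 4 (Dr Inventory, Cr Loans, amount 270): Equity=-212 Inventory=16 Loans=463 Receivables=-267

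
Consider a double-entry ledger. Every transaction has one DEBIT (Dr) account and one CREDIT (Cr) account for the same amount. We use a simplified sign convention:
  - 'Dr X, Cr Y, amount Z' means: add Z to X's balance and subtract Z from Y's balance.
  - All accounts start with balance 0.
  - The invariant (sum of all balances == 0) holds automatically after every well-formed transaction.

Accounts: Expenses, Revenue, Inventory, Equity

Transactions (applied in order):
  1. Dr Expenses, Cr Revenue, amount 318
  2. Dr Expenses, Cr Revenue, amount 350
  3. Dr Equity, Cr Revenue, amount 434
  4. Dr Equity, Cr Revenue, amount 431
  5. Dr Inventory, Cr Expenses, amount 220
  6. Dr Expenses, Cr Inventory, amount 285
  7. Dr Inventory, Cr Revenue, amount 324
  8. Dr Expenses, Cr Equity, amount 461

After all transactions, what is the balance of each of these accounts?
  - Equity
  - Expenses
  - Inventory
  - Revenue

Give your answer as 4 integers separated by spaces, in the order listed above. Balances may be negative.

After txn 1 (Dr Expenses, Cr Revenue, amount 318): Expenses=318 Revenue=-318
After txn 2 (Dr Expenses, Cr Revenue, amount 350): Expenses=668 Revenue=-668
After txn 3 (Dr Equity, Cr Revenue, amount 434): Equity=434 Expenses=668 Revenue=-1102
After txn 4 (Dr Equity, Cr Revenue, amount 431): Equity=865 Expenses=668 Revenue=-1533
After txn 5 (Dr Inventory, Cr Expenses, amount 220): Equity=865 Expenses=448 Inventory=220 Revenue=-1533
After txn 6 (Dr Expenses, Cr Inventory, amount 285): Equity=865 Expenses=733 Inventory=-65 Revenue=-1533
After txn 7 (Dr Inventory, Cr Revenue, amount 324): Equity=865 Expenses=733 Inventory=259 Revenue=-1857
After txn 8 (Dr Expenses, Cr Equity, amount 461): Equity=404 Expenses=1194 Inventory=259 Revenue=-1857

Answer: 404 1194 259 -1857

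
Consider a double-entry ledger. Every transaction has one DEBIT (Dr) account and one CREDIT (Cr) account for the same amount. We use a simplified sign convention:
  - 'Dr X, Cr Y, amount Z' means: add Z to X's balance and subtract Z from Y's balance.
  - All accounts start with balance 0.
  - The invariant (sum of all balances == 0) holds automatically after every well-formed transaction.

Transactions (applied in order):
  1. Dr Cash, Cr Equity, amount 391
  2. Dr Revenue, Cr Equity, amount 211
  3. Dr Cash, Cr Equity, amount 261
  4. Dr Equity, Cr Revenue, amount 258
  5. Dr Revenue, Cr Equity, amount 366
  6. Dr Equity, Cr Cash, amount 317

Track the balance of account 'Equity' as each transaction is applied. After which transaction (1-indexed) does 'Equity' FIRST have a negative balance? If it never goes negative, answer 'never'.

Answer: 1

Derivation:
After txn 1: Equity=-391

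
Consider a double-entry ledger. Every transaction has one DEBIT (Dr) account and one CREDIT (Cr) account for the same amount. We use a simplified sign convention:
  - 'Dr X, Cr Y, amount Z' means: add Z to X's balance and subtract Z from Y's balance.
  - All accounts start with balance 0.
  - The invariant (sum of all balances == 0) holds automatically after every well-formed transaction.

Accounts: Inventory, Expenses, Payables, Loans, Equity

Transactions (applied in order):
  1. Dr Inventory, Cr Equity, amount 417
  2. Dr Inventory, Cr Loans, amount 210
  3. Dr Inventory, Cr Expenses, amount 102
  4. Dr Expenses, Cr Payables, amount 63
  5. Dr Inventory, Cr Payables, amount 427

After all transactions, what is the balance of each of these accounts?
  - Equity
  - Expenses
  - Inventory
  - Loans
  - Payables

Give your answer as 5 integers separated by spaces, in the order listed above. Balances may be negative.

Answer: -417 -39 1156 -210 -490

Derivation:
After txn 1 (Dr Inventory, Cr Equity, amount 417): Equity=-417 Inventory=417
After txn 2 (Dr Inventory, Cr Loans, amount 210): Equity=-417 Inventory=627 Loans=-210
After txn 3 (Dr Inventory, Cr Expenses, amount 102): Equity=-417 Expenses=-102 Inventory=729 Loans=-210
After txn 4 (Dr Expenses, Cr Payables, amount 63): Equity=-417 Expenses=-39 Inventory=729 Loans=-210 Payables=-63
After txn 5 (Dr Inventory, Cr Payables, amount 427): Equity=-417 Expenses=-39 Inventory=1156 Loans=-210 Payables=-490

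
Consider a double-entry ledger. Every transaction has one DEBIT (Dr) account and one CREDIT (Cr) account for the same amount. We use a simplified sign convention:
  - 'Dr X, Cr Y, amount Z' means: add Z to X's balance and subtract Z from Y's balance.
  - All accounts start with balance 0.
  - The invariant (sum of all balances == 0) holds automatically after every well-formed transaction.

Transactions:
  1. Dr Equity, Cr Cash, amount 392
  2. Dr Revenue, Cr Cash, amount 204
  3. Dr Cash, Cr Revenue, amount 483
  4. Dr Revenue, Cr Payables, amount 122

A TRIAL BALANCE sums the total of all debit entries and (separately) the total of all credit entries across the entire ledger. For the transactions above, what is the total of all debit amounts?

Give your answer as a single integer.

Answer: 1201

Derivation:
Txn 1: debit+=392
Txn 2: debit+=204
Txn 3: debit+=483
Txn 4: debit+=122
Total debits = 1201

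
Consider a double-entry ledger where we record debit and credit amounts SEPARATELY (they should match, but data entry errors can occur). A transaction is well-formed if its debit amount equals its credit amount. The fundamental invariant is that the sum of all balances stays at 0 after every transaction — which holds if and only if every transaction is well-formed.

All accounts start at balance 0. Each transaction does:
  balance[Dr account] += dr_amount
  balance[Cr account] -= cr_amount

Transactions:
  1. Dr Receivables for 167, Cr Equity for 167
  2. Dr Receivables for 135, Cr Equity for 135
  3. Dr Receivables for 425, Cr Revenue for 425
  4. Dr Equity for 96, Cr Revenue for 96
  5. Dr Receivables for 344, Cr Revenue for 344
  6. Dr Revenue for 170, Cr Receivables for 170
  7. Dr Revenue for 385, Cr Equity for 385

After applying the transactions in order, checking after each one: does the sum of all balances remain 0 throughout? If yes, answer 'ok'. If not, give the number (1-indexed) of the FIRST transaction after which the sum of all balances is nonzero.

After txn 1: dr=167 cr=167 sum_balances=0
After txn 2: dr=135 cr=135 sum_balances=0
After txn 3: dr=425 cr=425 sum_balances=0
After txn 4: dr=96 cr=96 sum_balances=0
After txn 5: dr=344 cr=344 sum_balances=0
After txn 6: dr=170 cr=170 sum_balances=0
After txn 7: dr=385 cr=385 sum_balances=0

Answer: ok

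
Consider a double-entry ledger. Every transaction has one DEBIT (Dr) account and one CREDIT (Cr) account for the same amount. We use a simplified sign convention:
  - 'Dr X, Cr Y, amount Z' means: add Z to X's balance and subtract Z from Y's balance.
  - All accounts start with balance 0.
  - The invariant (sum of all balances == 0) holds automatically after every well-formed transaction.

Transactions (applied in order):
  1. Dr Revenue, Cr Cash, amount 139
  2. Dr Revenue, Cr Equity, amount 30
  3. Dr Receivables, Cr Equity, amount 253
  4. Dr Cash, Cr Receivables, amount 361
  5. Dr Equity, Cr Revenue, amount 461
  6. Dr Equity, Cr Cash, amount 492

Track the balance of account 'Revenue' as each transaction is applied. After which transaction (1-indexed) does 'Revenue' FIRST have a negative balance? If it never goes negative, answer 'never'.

After txn 1: Revenue=139
After txn 2: Revenue=169
After txn 3: Revenue=169
After txn 4: Revenue=169
After txn 5: Revenue=-292

Answer: 5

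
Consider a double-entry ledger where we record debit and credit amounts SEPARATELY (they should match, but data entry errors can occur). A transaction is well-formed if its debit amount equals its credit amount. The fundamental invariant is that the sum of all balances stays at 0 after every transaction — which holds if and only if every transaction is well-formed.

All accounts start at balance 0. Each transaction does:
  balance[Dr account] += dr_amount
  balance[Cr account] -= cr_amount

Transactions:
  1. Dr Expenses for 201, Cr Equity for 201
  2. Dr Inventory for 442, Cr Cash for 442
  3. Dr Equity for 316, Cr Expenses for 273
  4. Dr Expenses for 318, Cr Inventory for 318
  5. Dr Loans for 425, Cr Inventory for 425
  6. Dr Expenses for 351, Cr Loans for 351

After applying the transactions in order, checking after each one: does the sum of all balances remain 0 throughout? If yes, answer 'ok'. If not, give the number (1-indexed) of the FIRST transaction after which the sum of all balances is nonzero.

Answer: 3

Derivation:
After txn 1: dr=201 cr=201 sum_balances=0
After txn 2: dr=442 cr=442 sum_balances=0
After txn 3: dr=316 cr=273 sum_balances=43
After txn 4: dr=318 cr=318 sum_balances=43
After txn 5: dr=425 cr=425 sum_balances=43
After txn 6: dr=351 cr=351 sum_balances=43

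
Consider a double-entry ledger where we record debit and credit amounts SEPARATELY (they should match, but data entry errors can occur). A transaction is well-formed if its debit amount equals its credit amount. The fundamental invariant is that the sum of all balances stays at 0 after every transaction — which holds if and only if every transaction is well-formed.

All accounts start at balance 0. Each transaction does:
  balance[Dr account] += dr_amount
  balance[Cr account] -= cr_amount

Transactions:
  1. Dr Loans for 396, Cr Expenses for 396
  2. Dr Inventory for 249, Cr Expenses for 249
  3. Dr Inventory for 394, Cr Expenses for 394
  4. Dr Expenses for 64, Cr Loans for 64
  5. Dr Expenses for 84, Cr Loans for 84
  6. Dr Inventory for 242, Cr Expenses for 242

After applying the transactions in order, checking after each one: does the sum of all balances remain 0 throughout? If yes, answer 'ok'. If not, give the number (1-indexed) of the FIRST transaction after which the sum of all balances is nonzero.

After txn 1: dr=396 cr=396 sum_balances=0
After txn 2: dr=249 cr=249 sum_balances=0
After txn 3: dr=394 cr=394 sum_balances=0
After txn 4: dr=64 cr=64 sum_balances=0
After txn 5: dr=84 cr=84 sum_balances=0
After txn 6: dr=242 cr=242 sum_balances=0

Answer: ok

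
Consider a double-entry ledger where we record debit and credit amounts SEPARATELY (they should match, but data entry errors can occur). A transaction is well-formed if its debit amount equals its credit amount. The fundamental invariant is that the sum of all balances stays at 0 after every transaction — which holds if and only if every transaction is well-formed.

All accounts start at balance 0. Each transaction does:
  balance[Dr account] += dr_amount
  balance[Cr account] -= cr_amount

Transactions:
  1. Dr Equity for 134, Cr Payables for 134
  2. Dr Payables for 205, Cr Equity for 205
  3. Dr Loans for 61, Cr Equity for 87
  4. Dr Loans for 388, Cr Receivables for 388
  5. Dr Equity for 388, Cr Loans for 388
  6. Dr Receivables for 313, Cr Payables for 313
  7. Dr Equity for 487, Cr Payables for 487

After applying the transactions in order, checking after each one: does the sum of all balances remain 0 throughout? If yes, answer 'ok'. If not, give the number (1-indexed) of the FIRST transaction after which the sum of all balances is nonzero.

After txn 1: dr=134 cr=134 sum_balances=0
After txn 2: dr=205 cr=205 sum_balances=0
After txn 3: dr=61 cr=87 sum_balances=-26
After txn 4: dr=388 cr=388 sum_balances=-26
After txn 5: dr=388 cr=388 sum_balances=-26
After txn 6: dr=313 cr=313 sum_balances=-26
After txn 7: dr=487 cr=487 sum_balances=-26

Answer: 3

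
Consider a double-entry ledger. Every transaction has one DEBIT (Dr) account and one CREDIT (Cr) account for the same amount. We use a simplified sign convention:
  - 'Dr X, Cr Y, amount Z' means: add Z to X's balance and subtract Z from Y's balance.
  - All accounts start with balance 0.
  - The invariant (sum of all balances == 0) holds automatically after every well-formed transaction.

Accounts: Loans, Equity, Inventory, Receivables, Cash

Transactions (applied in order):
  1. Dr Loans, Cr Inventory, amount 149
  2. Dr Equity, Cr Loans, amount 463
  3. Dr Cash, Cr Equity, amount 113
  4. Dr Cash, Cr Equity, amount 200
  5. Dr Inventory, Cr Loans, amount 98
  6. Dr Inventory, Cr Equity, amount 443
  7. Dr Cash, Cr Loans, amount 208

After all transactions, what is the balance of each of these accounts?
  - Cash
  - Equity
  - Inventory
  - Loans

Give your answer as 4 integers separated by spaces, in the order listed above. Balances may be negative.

After txn 1 (Dr Loans, Cr Inventory, amount 149): Inventory=-149 Loans=149
After txn 2 (Dr Equity, Cr Loans, amount 463): Equity=463 Inventory=-149 Loans=-314
After txn 3 (Dr Cash, Cr Equity, amount 113): Cash=113 Equity=350 Inventory=-149 Loans=-314
After txn 4 (Dr Cash, Cr Equity, amount 200): Cash=313 Equity=150 Inventory=-149 Loans=-314
After txn 5 (Dr Inventory, Cr Loans, amount 98): Cash=313 Equity=150 Inventory=-51 Loans=-412
After txn 6 (Dr Inventory, Cr Equity, amount 443): Cash=313 Equity=-293 Inventory=392 Loans=-412
After txn 7 (Dr Cash, Cr Loans, amount 208): Cash=521 Equity=-293 Inventory=392 Loans=-620

Answer: 521 -293 392 -620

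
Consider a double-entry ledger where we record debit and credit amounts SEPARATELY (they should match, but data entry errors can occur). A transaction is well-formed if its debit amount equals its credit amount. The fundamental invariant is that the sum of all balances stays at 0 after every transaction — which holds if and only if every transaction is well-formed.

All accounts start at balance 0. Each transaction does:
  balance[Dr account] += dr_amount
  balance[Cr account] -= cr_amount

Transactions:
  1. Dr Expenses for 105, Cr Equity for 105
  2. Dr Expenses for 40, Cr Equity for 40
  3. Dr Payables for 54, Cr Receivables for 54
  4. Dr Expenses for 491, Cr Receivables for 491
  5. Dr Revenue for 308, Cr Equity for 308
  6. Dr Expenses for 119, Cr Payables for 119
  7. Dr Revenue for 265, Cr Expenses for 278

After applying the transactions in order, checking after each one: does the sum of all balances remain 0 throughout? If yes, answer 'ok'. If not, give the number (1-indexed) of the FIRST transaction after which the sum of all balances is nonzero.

After txn 1: dr=105 cr=105 sum_balances=0
After txn 2: dr=40 cr=40 sum_balances=0
After txn 3: dr=54 cr=54 sum_balances=0
After txn 4: dr=491 cr=491 sum_balances=0
After txn 5: dr=308 cr=308 sum_balances=0
After txn 6: dr=119 cr=119 sum_balances=0
After txn 7: dr=265 cr=278 sum_balances=-13

Answer: 7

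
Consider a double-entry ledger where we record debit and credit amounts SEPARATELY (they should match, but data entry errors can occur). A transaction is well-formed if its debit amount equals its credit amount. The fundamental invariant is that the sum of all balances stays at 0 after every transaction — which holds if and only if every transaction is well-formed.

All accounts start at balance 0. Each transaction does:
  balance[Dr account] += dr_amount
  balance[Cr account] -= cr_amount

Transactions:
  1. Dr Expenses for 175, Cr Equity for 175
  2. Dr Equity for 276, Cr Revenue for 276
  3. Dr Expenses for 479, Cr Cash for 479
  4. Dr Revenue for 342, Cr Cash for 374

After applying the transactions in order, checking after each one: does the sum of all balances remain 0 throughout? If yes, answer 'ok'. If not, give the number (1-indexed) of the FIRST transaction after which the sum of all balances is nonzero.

Answer: 4

Derivation:
After txn 1: dr=175 cr=175 sum_balances=0
After txn 2: dr=276 cr=276 sum_balances=0
After txn 3: dr=479 cr=479 sum_balances=0
After txn 4: dr=342 cr=374 sum_balances=-32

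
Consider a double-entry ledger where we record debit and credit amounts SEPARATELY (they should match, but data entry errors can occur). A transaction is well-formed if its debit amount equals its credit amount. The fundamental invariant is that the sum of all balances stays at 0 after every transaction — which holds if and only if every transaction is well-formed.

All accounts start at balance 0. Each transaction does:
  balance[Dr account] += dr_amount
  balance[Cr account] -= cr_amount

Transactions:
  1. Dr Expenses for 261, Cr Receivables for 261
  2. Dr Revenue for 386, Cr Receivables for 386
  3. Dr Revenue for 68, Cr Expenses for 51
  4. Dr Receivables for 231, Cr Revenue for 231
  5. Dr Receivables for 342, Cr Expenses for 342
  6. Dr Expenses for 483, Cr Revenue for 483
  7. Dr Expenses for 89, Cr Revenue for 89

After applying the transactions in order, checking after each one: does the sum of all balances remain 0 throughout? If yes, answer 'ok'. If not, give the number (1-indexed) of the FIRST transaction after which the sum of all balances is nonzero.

Answer: 3

Derivation:
After txn 1: dr=261 cr=261 sum_balances=0
After txn 2: dr=386 cr=386 sum_balances=0
After txn 3: dr=68 cr=51 sum_balances=17
After txn 4: dr=231 cr=231 sum_balances=17
After txn 5: dr=342 cr=342 sum_balances=17
After txn 6: dr=483 cr=483 sum_balances=17
After txn 7: dr=89 cr=89 sum_balances=17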